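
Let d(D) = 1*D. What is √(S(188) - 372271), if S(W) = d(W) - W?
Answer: I*√372271 ≈ 610.14*I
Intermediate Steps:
d(D) = D
S(W) = 0 (S(W) = W - W = 0)
√(S(188) - 372271) = √(0 - 372271) = √(-372271) = I*√372271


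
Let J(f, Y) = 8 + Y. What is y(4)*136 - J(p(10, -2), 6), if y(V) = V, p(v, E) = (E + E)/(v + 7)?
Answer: 530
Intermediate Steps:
p(v, E) = 2*E/(7 + v) (p(v, E) = (2*E)/(7 + v) = 2*E/(7 + v))
y(4)*136 - J(p(10, -2), 6) = 4*136 - (8 + 6) = 544 - 1*14 = 544 - 14 = 530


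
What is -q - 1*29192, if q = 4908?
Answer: -34100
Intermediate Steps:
-q - 1*29192 = -1*4908 - 1*29192 = -4908 - 29192 = -34100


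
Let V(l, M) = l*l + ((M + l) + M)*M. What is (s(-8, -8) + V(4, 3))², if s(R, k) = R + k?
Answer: 900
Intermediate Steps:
V(l, M) = l² + M*(l + 2*M) (V(l, M) = l² + (l + 2*M)*M = l² + M*(l + 2*M))
(s(-8, -8) + V(4, 3))² = ((-8 - 8) + (4² + 2*3² + 3*4))² = (-16 + (16 + 2*9 + 12))² = (-16 + (16 + 18 + 12))² = (-16 + 46)² = 30² = 900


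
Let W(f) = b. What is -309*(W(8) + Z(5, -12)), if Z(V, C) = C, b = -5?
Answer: 5253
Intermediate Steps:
W(f) = -5
-309*(W(8) + Z(5, -12)) = -309*(-5 - 12) = -309*(-17) = 5253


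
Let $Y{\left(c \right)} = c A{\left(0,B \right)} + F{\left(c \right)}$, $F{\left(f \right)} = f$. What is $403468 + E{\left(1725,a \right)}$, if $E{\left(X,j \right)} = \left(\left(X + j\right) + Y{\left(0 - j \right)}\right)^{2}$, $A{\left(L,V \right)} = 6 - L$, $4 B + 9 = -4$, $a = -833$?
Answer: $45602197$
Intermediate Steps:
$B = - \frac{13}{4}$ ($B = - \frac{9}{4} + \frac{1}{4} \left(-4\right) = - \frac{9}{4} - 1 = - \frac{13}{4} \approx -3.25$)
$Y{\left(c \right)} = 7 c$ ($Y{\left(c \right)} = c \left(6 - 0\right) + c = c \left(6 + 0\right) + c = c 6 + c = 6 c + c = 7 c$)
$E{\left(X,j \right)} = \left(X - 6 j\right)^{2}$ ($E{\left(X,j \right)} = \left(\left(X + j\right) + 7 \left(0 - j\right)\right)^{2} = \left(\left(X + j\right) + 7 \left(- j\right)\right)^{2} = \left(\left(X + j\right) - 7 j\right)^{2} = \left(X - 6 j\right)^{2}$)
$403468 + E{\left(1725,a \right)} = 403468 + \left(1725 - -4998\right)^{2} = 403468 + \left(1725 + 4998\right)^{2} = 403468 + 6723^{2} = 403468 + 45198729 = 45602197$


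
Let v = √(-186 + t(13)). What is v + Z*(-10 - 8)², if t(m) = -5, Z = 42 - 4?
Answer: 12312 + I*√191 ≈ 12312.0 + 13.82*I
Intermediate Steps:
Z = 38
v = I*√191 (v = √(-186 - 5) = √(-191) = I*√191 ≈ 13.82*I)
v + Z*(-10 - 8)² = I*√191 + 38*(-10 - 8)² = I*√191 + 38*(-18)² = I*√191 + 38*324 = I*√191 + 12312 = 12312 + I*√191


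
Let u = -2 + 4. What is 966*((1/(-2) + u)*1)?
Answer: 1449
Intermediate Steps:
u = 2
966*((1/(-2) + u)*1) = 966*((1/(-2) + 2)*1) = 966*((-1/2 + 2)*1) = 966*((3/2)*1) = 966*(3/2) = 1449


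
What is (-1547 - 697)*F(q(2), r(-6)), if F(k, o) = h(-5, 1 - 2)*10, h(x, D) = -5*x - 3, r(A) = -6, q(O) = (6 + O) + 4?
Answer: -493680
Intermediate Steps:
q(O) = 10 + O
h(x, D) = -3 - 5*x
F(k, o) = 220 (F(k, o) = (-3 - 5*(-5))*10 = (-3 + 25)*10 = 22*10 = 220)
(-1547 - 697)*F(q(2), r(-6)) = (-1547 - 697)*220 = -2244*220 = -493680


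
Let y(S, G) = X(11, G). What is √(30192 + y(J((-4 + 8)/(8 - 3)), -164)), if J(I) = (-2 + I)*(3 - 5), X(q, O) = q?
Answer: √30203 ≈ 173.79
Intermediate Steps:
J(I) = 4 - 2*I (J(I) = (-2 + I)*(-2) = 4 - 2*I)
y(S, G) = 11
√(30192 + y(J((-4 + 8)/(8 - 3)), -164)) = √(30192 + 11) = √30203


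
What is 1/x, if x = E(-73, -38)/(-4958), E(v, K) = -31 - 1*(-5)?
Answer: 2479/13 ≈ 190.69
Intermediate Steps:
E(v, K) = -26 (E(v, K) = -31 + 5 = -26)
x = 13/2479 (x = -26/(-4958) = -26*(-1/4958) = 13/2479 ≈ 0.0052440)
1/x = 1/(13/2479) = 2479/13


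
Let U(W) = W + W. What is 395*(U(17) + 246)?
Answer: 110600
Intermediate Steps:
U(W) = 2*W
395*(U(17) + 246) = 395*(2*17 + 246) = 395*(34 + 246) = 395*280 = 110600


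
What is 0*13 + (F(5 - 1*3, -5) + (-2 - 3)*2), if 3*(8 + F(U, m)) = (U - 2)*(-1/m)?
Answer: -18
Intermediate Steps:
F(U, m) = -8 - (-2 + U)/(3*m) (F(U, m) = -8 + ((U - 2)*(-1/m))/3 = -8 + ((-2 + U)*(-1/m))/3 = -8 + (-(-2 + U)/m)/3 = -8 - (-2 + U)/(3*m))
0*13 + (F(5 - 1*3, -5) + (-2 - 3)*2) = 0*13 + ((1/3)*(2 - (5 - 1*3) - 24*(-5))/(-5) + (-2 - 3)*2) = 0 + ((1/3)*(-1/5)*(2 - (5 - 3) + 120) - 5*2) = 0 + ((1/3)*(-1/5)*(2 - 1*2 + 120) - 10) = 0 + ((1/3)*(-1/5)*(2 - 2 + 120) - 10) = 0 + ((1/3)*(-1/5)*120 - 10) = 0 + (-8 - 10) = 0 - 18 = -18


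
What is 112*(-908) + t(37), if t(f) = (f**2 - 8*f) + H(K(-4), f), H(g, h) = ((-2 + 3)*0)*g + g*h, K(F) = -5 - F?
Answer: -100660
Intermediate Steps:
H(g, h) = g*h (H(g, h) = (1*0)*g + g*h = 0*g + g*h = 0 + g*h = g*h)
t(f) = f**2 - 9*f (t(f) = (f**2 - 8*f) + (-5 - 1*(-4))*f = (f**2 - 8*f) + (-5 + 4)*f = (f**2 - 8*f) - f = f**2 - 9*f)
112*(-908) + t(37) = 112*(-908) + 37*(-9 + 37) = -101696 + 37*28 = -101696 + 1036 = -100660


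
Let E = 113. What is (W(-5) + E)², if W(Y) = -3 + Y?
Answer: 11025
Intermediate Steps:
(W(-5) + E)² = ((-3 - 5) + 113)² = (-8 + 113)² = 105² = 11025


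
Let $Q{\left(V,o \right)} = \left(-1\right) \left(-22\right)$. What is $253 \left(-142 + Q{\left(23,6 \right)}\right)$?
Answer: $-30360$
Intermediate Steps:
$Q{\left(V,o \right)} = 22$
$253 \left(-142 + Q{\left(23,6 \right)}\right) = 253 \left(-142 + 22\right) = 253 \left(-120\right) = -30360$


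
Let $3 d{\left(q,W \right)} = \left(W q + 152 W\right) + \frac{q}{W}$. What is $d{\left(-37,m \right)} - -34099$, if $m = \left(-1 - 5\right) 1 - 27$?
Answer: $\frac{3250603}{99} \approx 32834.0$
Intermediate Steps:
$m = -33$ ($m = \left(-6\right) 1 - 27 = -6 - 27 = -33$)
$d{\left(q,W \right)} = \frac{152 W}{3} + \frac{W q}{3} + \frac{q}{3 W}$ ($d{\left(q,W \right)} = \frac{\left(W q + 152 W\right) + \frac{q}{W}}{3} = \frac{\left(152 W + W q\right) + \frac{q}{W}}{3} = \frac{152 W + W q + \frac{q}{W}}{3} = \frac{152 W}{3} + \frac{W q}{3} + \frac{q}{3 W}$)
$d{\left(-37,m \right)} - -34099 = \frac{-37 + \left(-33\right)^{2} \left(152 - 37\right)}{3 \left(-33\right)} - -34099 = \frac{1}{3} \left(- \frac{1}{33}\right) \left(-37 + 1089 \cdot 115\right) + 34099 = \frac{1}{3} \left(- \frac{1}{33}\right) \left(-37 + 125235\right) + 34099 = \frac{1}{3} \left(- \frac{1}{33}\right) 125198 + 34099 = - \frac{125198}{99} + 34099 = \frac{3250603}{99}$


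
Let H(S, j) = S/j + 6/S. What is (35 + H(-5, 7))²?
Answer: 1340964/1225 ≈ 1094.7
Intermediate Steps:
H(S, j) = 6/S + S/j
(35 + H(-5, 7))² = (35 + (6/(-5) - 5/7))² = (35 + (6*(-⅕) - 5*⅐))² = (35 + (-6/5 - 5/7))² = (35 - 67/35)² = (1158/35)² = 1340964/1225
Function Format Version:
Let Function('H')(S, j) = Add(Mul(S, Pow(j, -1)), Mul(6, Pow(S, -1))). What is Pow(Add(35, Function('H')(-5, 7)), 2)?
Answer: Rational(1340964, 1225) ≈ 1094.7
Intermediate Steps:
Function('H')(S, j) = Add(Mul(6, Pow(S, -1)), Mul(S, Pow(j, -1)))
Pow(Add(35, Function('H')(-5, 7)), 2) = Pow(Add(35, Add(Mul(6, Pow(-5, -1)), Mul(-5, Pow(7, -1)))), 2) = Pow(Add(35, Add(Mul(6, Rational(-1, 5)), Mul(-5, Rational(1, 7)))), 2) = Pow(Add(35, Add(Rational(-6, 5), Rational(-5, 7))), 2) = Pow(Add(35, Rational(-67, 35)), 2) = Pow(Rational(1158, 35), 2) = Rational(1340964, 1225)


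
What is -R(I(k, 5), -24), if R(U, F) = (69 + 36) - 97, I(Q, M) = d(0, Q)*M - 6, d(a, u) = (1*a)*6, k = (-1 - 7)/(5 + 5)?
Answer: -8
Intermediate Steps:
k = -4/5 (k = -8/10 = -8*1/10 = -4/5 ≈ -0.80000)
d(a, u) = 6*a (d(a, u) = a*6 = 6*a)
I(Q, M) = -6 (I(Q, M) = (6*0)*M - 6 = 0*M - 6 = 0 - 6 = -6)
R(U, F) = 8 (R(U, F) = 105 - 97 = 8)
-R(I(k, 5), -24) = -1*8 = -8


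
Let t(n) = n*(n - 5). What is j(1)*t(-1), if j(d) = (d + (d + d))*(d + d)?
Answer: 36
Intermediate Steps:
j(d) = 6*d² (j(d) = (d + 2*d)*(2*d) = (3*d)*(2*d) = 6*d²)
t(n) = n*(-5 + n)
j(1)*t(-1) = (6*1²)*(-(-5 - 1)) = (6*1)*(-1*(-6)) = 6*6 = 36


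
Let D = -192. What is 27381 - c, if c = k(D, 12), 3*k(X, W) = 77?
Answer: 82066/3 ≈ 27355.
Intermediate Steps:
k(X, W) = 77/3 (k(X, W) = (⅓)*77 = 77/3)
c = 77/3 ≈ 25.667
27381 - c = 27381 - 1*77/3 = 27381 - 77/3 = 82066/3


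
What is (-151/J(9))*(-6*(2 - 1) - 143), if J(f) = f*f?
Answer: 22499/81 ≈ 277.77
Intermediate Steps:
J(f) = f²
(-151/J(9))*(-6*(2 - 1) - 143) = (-151/(9²))*(-6*(2 - 1) - 143) = (-151/81)*(-6*1 - 143) = (-151*1/81)*(-6 - 143) = -151/81*(-149) = 22499/81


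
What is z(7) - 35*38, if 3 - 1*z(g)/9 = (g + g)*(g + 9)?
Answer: -3319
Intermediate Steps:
z(g) = 27 - 18*g*(9 + g) (z(g) = 27 - 9*(g + g)*(g + 9) = 27 - 9*2*g*(9 + g) = 27 - 18*g*(9 + g))
z(7) - 35*38 = (27 - 162*7 - 18*7²) - 35*38 = (27 - 1134 - 18*49) - 1330 = (27 - 1134 - 882) - 1330 = -1989 - 1330 = -3319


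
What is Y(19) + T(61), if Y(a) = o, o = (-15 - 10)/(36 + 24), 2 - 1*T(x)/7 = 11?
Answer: -761/12 ≈ -63.417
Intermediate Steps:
T(x) = -63 (T(x) = 14 - 7*11 = 14 - 77 = -63)
o = -5/12 (o = -25/60 = -25*1/60 = -5/12 ≈ -0.41667)
Y(a) = -5/12
Y(19) + T(61) = -5/12 - 63 = -761/12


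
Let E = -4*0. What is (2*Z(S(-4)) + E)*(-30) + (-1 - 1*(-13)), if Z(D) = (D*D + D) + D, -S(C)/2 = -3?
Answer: -2868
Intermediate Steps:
E = 0
S(C) = 6 (S(C) = -2*(-3) = 6)
Z(D) = D² + 2*D (Z(D) = (D² + D) + D = (D + D²) + D = D² + 2*D)
(2*Z(S(-4)) + E)*(-30) + (-1 - 1*(-13)) = (2*(6*(2 + 6)) + 0)*(-30) + (-1 - 1*(-13)) = (2*(6*8) + 0)*(-30) + (-1 + 13) = (2*48 + 0)*(-30) + 12 = (96 + 0)*(-30) + 12 = 96*(-30) + 12 = -2880 + 12 = -2868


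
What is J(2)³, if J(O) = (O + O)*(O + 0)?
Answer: 512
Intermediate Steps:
J(O) = 2*O² (J(O) = (2*O)*O = 2*O²)
J(2)³ = (2*2²)³ = (2*4)³ = 8³ = 512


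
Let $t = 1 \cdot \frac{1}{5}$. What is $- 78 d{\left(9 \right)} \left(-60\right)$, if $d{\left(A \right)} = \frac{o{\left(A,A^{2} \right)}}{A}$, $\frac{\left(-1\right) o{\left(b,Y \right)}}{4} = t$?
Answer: $-416$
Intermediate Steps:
$t = \frac{1}{5}$ ($t = 1 \cdot \frac{1}{5} = \frac{1}{5} \approx 0.2$)
$o{\left(b,Y \right)} = - \frac{4}{5}$ ($o{\left(b,Y \right)} = \left(-4\right) \frac{1}{5} = - \frac{4}{5}$)
$d{\left(A \right)} = - \frac{4}{5 A}$
$- 78 d{\left(9 \right)} \left(-60\right) = - 78 \left(- \frac{4}{5 \cdot 9}\right) \left(-60\right) = - 78 \left(\left(- \frac{4}{5}\right) \frac{1}{9}\right) \left(-60\right) = \left(-78\right) \left(- \frac{4}{45}\right) \left(-60\right) = \frac{104}{15} \left(-60\right) = -416$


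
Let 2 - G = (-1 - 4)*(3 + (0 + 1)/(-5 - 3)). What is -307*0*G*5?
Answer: 0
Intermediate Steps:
G = 131/8 (G = 2 - (-1 - 4)*(3 + (0 + 1)/(-5 - 3)) = 2 - (-5)*(3 + 1/(-8)) = 2 - (-5)*(3 + 1*(-⅛)) = 2 - (-5)*(3 - ⅛) = 2 - (-5)*23/8 = 2 - 1*(-115/8) = 2 + 115/8 = 131/8 ≈ 16.375)
-307*0*G*5 = -307*0*(131/8)*5 = -0*5 = -307*0 = 0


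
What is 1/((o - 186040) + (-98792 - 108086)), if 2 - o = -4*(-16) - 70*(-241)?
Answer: -1/409850 ≈ -2.4399e-6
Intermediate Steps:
o = -16932 (o = 2 - (-4*(-16) - 70*(-241)) = 2 - (64 + 16870) = 2 - 1*16934 = 2 - 16934 = -16932)
1/((o - 186040) + (-98792 - 108086)) = 1/((-16932 - 186040) + (-98792 - 108086)) = 1/(-202972 - 206878) = 1/(-409850) = -1/409850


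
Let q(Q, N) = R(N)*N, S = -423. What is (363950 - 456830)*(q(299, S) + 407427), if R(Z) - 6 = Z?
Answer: -54225015840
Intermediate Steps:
R(Z) = 6 + Z
q(Q, N) = N*(6 + N) (q(Q, N) = (6 + N)*N = N*(6 + N))
(363950 - 456830)*(q(299, S) + 407427) = (363950 - 456830)*(-423*(6 - 423) + 407427) = -92880*(-423*(-417) + 407427) = -92880*(176391 + 407427) = -92880*583818 = -54225015840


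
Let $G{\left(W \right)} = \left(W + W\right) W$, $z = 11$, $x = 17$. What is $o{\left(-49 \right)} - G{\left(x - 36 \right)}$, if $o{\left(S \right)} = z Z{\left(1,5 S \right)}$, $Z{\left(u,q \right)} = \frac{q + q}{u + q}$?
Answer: $- \frac{85389}{122} \approx -699.91$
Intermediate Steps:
$Z{\left(u,q \right)} = \frac{2 q}{q + u}$
$o{\left(S \right)} = \frac{110 S}{1 + 5 S}$ ($o{\left(S \right)} = 11 \frac{2 \cdot 5 S}{5 S + 1} = 11 \frac{2 \cdot 5 S}{1 + 5 S} = 11 \frac{10 S}{1 + 5 S} = \frac{110 S}{1 + 5 S}$)
$G{\left(W \right)} = 2 W^{2}$ ($G{\left(W \right)} = 2 W W = 2 W^{2}$)
$o{\left(-49 \right)} - G{\left(x - 36 \right)} = 110 \left(-49\right) \frac{1}{1 + 5 \left(-49\right)} - 2 \left(17 - 36\right)^{2} = 110 \left(-49\right) \frac{1}{1 - 245} - 2 \left(-19\right)^{2} = 110 \left(-49\right) \frac{1}{-244} - 2 \cdot 361 = 110 \left(-49\right) \left(- \frac{1}{244}\right) - 722 = \frac{2695}{122} - 722 = - \frac{85389}{122}$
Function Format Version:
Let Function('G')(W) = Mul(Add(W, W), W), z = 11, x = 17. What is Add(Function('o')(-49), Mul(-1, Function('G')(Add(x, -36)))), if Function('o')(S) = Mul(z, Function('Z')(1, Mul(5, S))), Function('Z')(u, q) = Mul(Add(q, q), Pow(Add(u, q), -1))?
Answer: Rational(-85389, 122) ≈ -699.91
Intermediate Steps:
Function('Z')(u, q) = Mul(2, q, Pow(Add(q, u), -1)) (Function('Z')(u, q) = Mul(Mul(2, q), Pow(Add(q, u), -1)) = Mul(2, q, Pow(Add(q, u), -1)))
Function('o')(S) = Mul(110, S, Pow(Add(1, Mul(5, S)), -1)) (Function('o')(S) = Mul(11, Mul(2, Mul(5, S), Pow(Add(Mul(5, S), 1), -1))) = Mul(11, Mul(2, Mul(5, S), Pow(Add(1, Mul(5, S)), -1))) = Mul(11, Mul(10, S, Pow(Add(1, Mul(5, S)), -1))) = Mul(110, S, Pow(Add(1, Mul(5, S)), -1)))
Function('G')(W) = Mul(2, Pow(W, 2)) (Function('G')(W) = Mul(Mul(2, W), W) = Mul(2, Pow(W, 2)))
Add(Function('o')(-49), Mul(-1, Function('G')(Add(x, -36)))) = Add(Mul(110, -49, Pow(Add(1, Mul(5, -49)), -1)), Mul(-1, Mul(2, Pow(Add(17, -36), 2)))) = Add(Mul(110, -49, Pow(Add(1, -245), -1)), Mul(-1, Mul(2, Pow(-19, 2)))) = Add(Mul(110, -49, Pow(-244, -1)), Mul(-1, Mul(2, 361))) = Add(Mul(110, -49, Rational(-1, 244)), Mul(-1, 722)) = Add(Rational(2695, 122), -722) = Rational(-85389, 122)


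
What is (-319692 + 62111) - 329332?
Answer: -586913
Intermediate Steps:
(-319692 + 62111) - 329332 = -257581 - 329332 = -586913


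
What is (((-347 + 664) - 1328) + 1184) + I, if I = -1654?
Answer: -1481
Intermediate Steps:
(((-347 + 664) - 1328) + 1184) + I = (((-347 + 664) - 1328) + 1184) - 1654 = ((317 - 1328) + 1184) - 1654 = (-1011 + 1184) - 1654 = 173 - 1654 = -1481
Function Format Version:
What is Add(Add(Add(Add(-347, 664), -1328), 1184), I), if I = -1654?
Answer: -1481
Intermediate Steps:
Add(Add(Add(Add(-347, 664), -1328), 1184), I) = Add(Add(Add(Add(-347, 664), -1328), 1184), -1654) = Add(Add(Add(317, -1328), 1184), -1654) = Add(Add(-1011, 1184), -1654) = Add(173, -1654) = -1481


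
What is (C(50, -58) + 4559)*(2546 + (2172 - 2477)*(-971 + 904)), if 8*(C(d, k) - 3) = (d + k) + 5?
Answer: 838645633/8 ≈ 1.0483e+8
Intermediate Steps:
C(d, k) = 29/8 + d/8 + k/8 (C(d, k) = 3 + ((d + k) + 5)/8 = 3 + (5 + d + k)/8 = 3 + (5/8 + d/8 + k/8) = 29/8 + d/8 + k/8)
(C(50, -58) + 4559)*(2546 + (2172 - 2477)*(-971 + 904)) = ((29/8 + (1/8)*50 + (1/8)*(-58)) + 4559)*(2546 + (2172 - 2477)*(-971 + 904)) = ((29/8 + 25/4 - 29/4) + 4559)*(2546 - 305*(-67)) = (21/8 + 4559)*(2546 + 20435) = (36493/8)*22981 = 838645633/8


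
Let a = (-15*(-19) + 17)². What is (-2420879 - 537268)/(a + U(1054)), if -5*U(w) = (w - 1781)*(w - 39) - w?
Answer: -14790735/1194979 ≈ -12.377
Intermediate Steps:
a = 91204 (a = (285 + 17)² = 302² = 91204)
U(w) = w/5 - (-1781 + w)*(-39 + w)/5 (U(w) = -((w - 1781)*(w - 39) - w)/5 = -((-1781 + w)*(-39 + w) - w)/5 = -(-w + (-1781 + w)*(-39 + w))/5 = w/5 - (-1781 + w)*(-39 + w)/5)
(-2420879 - 537268)/(a + U(1054)) = (-2420879 - 537268)/(91204 + (-69459/5 - ⅕*1054² + (1821/5)*1054)) = -2958147/(91204 + (-69459/5 - ⅕*1110916 + 1919334/5)) = -2958147/(91204 + (-69459/5 - 1110916/5 + 1919334/5)) = -2958147/(91204 + 738959/5) = -2958147/1194979/5 = -2958147*5/1194979 = -14790735/1194979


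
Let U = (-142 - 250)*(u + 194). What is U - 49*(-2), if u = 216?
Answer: -160622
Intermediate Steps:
U = -160720 (U = (-142 - 250)*(216 + 194) = -392*410 = -160720)
U - 49*(-2) = -160720 - 49*(-2) = -160720 + 98 = -160622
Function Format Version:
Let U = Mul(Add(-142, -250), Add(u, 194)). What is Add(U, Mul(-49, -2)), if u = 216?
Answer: -160622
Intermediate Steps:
U = -160720 (U = Mul(Add(-142, -250), Add(216, 194)) = Mul(-392, 410) = -160720)
Add(U, Mul(-49, -2)) = Add(-160720, Mul(-49, -2)) = Add(-160720, 98) = -160622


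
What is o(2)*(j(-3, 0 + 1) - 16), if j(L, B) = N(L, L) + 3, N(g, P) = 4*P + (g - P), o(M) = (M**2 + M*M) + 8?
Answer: -400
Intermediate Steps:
o(M) = 8 + 2*M**2 (o(M) = (M**2 + M**2) + 8 = 2*M**2 + 8 = 8 + 2*M**2)
N(g, P) = g + 3*P
j(L, B) = 3 + 4*L (j(L, B) = (L + 3*L) + 3 = 4*L + 3 = 3 + 4*L)
o(2)*(j(-3, 0 + 1) - 16) = (8 + 2*2**2)*((3 + 4*(-3)) - 16) = (8 + 2*4)*((3 - 12) - 16) = (8 + 8)*(-9 - 16) = 16*(-25) = -400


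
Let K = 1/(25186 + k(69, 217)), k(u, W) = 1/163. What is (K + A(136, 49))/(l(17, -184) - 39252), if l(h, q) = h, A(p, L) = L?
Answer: -201160794/161072190965 ≈ -0.0012489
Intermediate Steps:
k(u, W) = 1/163
K = 163/4105319 (K = 1/(25186 + 1/163) = 1/(4105319/163) = 163/4105319 ≈ 3.9705e-5)
(K + A(136, 49))/(l(17, -184) - 39252) = (163/4105319 + 49)/(17 - 39252) = (201160794/4105319)/(-39235) = (201160794/4105319)*(-1/39235) = -201160794/161072190965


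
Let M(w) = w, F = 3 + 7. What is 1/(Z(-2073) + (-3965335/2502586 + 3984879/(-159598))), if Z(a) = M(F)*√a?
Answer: -132370732304479963136171/1036947586791239909445392468 - 49852039730466065157245*I*√2073/1036947586791239909445392468 ≈ -0.00012765 - 0.0021889*I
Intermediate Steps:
F = 10
Z(a) = 10*√a
1/(Z(-2073) + (-3965335/2502586 + 3984879/(-159598))) = 1/(10*√(-2073) + (-3965335/2502586 + 3984879/(-159598))) = 1/(10*(I*√2073) + (-3965335*1/2502586 + 3984879*(-1/159598))) = 1/(10*I*√2073 + (-3965335/2502586 - 3984879/159598)) = 1/(10*I*√2073 - 2651340483106/99851930107) = 1/(-2651340483106/99851930107 + 10*I*√2073)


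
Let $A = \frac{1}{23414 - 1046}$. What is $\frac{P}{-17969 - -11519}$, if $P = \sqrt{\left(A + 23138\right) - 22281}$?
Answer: $- \frac{\sqrt{26798789046}}{36068400} \approx -0.0045387$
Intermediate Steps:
$A = \frac{1}{22368} \approx 4.4707 \cdot 10^{-5}$
$P = \frac{\sqrt{26798789046}}{5592}$ ($P = \sqrt{\left(\frac{1}{22368} + 23138\right) - 22281} = \sqrt{\frac{517550785}{22368} - 22281} = \sqrt{\frac{19169377}{22368}} = \frac{\sqrt{26798789046}}{5592} \approx 29.275$)
$\frac{P}{-17969 - -11519} = \frac{\frac{1}{5592} \sqrt{26798789046}}{-17969 - -11519} = \frac{\frac{1}{5592} \sqrt{26798789046}}{-17969 + 11519} = \frac{\frac{1}{5592} \sqrt{26798789046}}{-6450} = \frac{\sqrt{26798789046}}{5592} \left(- \frac{1}{6450}\right) = - \frac{\sqrt{26798789046}}{36068400}$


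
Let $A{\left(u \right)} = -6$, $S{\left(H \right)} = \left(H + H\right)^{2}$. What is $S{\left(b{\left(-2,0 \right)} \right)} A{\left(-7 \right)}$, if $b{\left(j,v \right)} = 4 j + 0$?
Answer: $-1536$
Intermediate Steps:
$b{\left(j,v \right)} = 4 j$
$S{\left(H \right)} = 4 H^{2}$ ($S{\left(H \right)} = \left(2 H\right)^{2} = 4 H^{2}$)
$S{\left(b{\left(-2,0 \right)} \right)} A{\left(-7 \right)} = 4 \left(4 \left(-2\right)\right)^{2} \left(-6\right) = 4 \left(-8\right)^{2} \left(-6\right) = 4 \cdot 64 \left(-6\right) = 256 \left(-6\right) = -1536$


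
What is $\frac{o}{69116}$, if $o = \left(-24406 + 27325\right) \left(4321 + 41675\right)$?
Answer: $\frac{33565581}{17279} \approx 1942.6$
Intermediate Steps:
$o = 134262324$ ($o = 2919 \cdot 45996 = 134262324$)
$\frac{o}{69116} = \frac{134262324}{69116} = 134262324 \cdot \frac{1}{69116} = \frac{33565581}{17279}$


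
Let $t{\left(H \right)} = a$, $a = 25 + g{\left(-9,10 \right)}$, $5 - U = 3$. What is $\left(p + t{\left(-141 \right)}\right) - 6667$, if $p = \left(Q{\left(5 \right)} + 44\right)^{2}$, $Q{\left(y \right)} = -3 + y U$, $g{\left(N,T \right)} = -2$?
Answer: $-4043$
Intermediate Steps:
$U = 2$ ($U = 5 - 3 = 2$)
$Q{\left(y \right)} = -3 + 2 y$ ($Q{\left(y \right)} = -3 + y 2 = -3 + 2 y$)
$a = 23$ ($a = 25 - 2 = 23$)
$t{\left(H \right)} = 23$
$p = 2601$ ($p = \left(\left(-3 + 2 \cdot 5\right) + 44\right)^{2} = \left(\left(-3 + 10\right) + 44\right)^{2} = \left(7 + 44\right)^{2} = 51^{2} = 2601$)
$\left(p + t{\left(-141 \right)}\right) - 6667 = \left(2601 + 23\right) - 6667 = 2624 - 6667 = -4043$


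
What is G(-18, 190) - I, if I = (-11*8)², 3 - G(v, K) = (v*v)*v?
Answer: -1909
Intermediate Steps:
G(v, K) = 3 - v³ (G(v, K) = 3 - v*v*v = 3 - v²*v = 3 - v³)
I = 7744 (I = (-88)² = 7744)
G(-18, 190) - I = (3 - 1*(-18)³) - 1*7744 = (3 - 1*(-5832)) - 7744 = (3 + 5832) - 7744 = 5835 - 7744 = -1909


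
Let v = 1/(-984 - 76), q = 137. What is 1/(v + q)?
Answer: 1060/145219 ≈ 0.0072993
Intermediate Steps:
v = -1/1060 (v = 1/(-1060) = -1/1060 ≈ -0.00094340)
1/(v + q) = 1/(-1/1060 + 137) = 1/(145219/1060) = 1060/145219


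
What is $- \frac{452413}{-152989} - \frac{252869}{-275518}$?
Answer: $\frac{163334100375}{42151223302} \approx 3.875$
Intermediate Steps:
$- \frac{452413}{-152989} - \frac{252869}{-275518} = \left(-452413\right) \left(- \frac{1}{152989}\right) - - \frac{252869}{275518} = \frac{452413}{152989} + \frac{252869}{275518} = \frac{163334100375}{42151223302}$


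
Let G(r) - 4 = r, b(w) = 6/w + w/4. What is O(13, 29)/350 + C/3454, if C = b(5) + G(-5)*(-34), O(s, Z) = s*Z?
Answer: 2629831/2417800 ≈ 1.0877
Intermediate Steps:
b(w) = 6/w + w/4 (b(w) = 6/w + w*(1/4) = 6/w + w/4)
G(r) = 4 + r
O(s, Z) = Z*s
C = 729/20 (C = (6/5 + (1/4)*5) + (4 - 5)*(-34) = (6*(1/5) + 5/4) - 1*(-34) = (6/5 + 5/4) + 34 = 49/20 + 34 = 729/20 ≈ 36.450)
O(13, 29)/350 + C/3454 = (29*13)/350 + (729/20)/3454 = 377*(1/350) + (729/20)*(1/3454) = 377/350 + 729/69080 = 2629831/2417800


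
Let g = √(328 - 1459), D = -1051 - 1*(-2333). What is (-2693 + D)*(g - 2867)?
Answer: 4045337 - 1411*I*√1131 ≈ 4.0453e+6 - 47452.0*I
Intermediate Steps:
D = 1282 (D = -1051 + 2333 = 1282)
g = I*√1131 (g = √(-1131) = I*√1131 ≈ 33.63*I)
(-2693 + D)*(g - 2867) = (-2693 + 1282)*(I*√1131 - 2867) = -1411*(-2867 + I*√1131) = 4045337 - 1411*I*√1131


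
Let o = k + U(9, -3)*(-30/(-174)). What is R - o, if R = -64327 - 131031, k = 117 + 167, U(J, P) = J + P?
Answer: -5673648/29 ≈ -1.9564e+5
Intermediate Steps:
k = 284
R = -195358
o = 8266/29 (o = 284 + (9 - 3)*(-30/(-174)) = 284 + 6*(-30*(-1/174)) = 284 + 6*(5/29) = 284 + 30/29 = 8266/29 ≈ 285.03)
R - o = -195358 - 1*8266/29 = -195358 - 8266/29 = -5673648/29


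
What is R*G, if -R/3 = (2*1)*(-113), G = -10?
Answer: -6780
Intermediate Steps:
R = 678 (R = -3*2*1*(-113) = -6*(-113) = -3*(-226) = 678)
R*G = 678*(-10) = -6780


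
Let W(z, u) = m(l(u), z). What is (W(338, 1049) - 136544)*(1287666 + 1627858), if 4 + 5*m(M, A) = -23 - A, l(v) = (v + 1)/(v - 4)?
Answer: -398310142308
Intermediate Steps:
l(v) = (1 + v)/(-4 + v)
m(M, A) = -27/5 - A/5 (m(M, A) = -⅘ + (-23 - A)/5 = -⅘ + (-23/5 - A/5) = -27/5 - A/5)
W(z, u) = -27/5 - z/5
(W(338, 1049) - 136544)*(1287666 + 1627858) = ((-27/5 - ⅕*338) - 136544)*(1287666 + 1627858) = ((-27/5 - 338/5) - 136544)*2915524 = (-73 - 136544)*2915524 = -136617*2915524 = -398310142308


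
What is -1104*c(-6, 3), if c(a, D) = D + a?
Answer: 3312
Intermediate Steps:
-1104*c(-6, 3) = -1104*(3 - 6) = -1104*(-3) = 3312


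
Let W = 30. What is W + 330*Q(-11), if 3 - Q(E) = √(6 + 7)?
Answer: 1020 - 330*√13 ≈ -169.83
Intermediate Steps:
Q(E) = 3 - √13 (Q(E) = 3 - √(6 + 7) = 3 - √13)
W + 330*Q(-11) = 30 + 330*(3 - √13) = 30 + (990 - 330*√13) = 1020 - 330*√13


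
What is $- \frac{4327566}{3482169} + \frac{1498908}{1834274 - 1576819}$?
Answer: $\frac{1368432488974}{298833939965} \approx 4.5792$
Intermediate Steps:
$- \frac{4327566}{3482169} + \frac{1498908}{1834274 - 1576819} = \left(-4327566\right) \frac{1}{3482169} + \frac{1498908}{257455} = - \frac{1442522}{1160723} + 1498908 \cdot \frac{1}{257455} = - \frac{1442522}{1160723} + \frac{1498908}{257455} = \frac{1368432488974}{298833939965}$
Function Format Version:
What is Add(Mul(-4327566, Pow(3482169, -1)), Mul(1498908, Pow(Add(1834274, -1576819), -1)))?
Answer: Rational(1368432488974, 298833939965) ≈ 4.5792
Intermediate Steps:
Add(Mul(-4327566, Pow(3482169, -1)), Mul(1498908, Pow(Add(1834274, -1576819), -1))) = Add(Mul(-4327566, Rational(1, 3482169)), Mul(1498908, Pow(257455, -1))) = Add(Rational(-1442522, 1160723), Mul(1498908, Rational(1, 257455))) = Add(Rational(-1442522, 1160723), Rational(1498908, 257455)) = Rational(1368432488974, 298833939965)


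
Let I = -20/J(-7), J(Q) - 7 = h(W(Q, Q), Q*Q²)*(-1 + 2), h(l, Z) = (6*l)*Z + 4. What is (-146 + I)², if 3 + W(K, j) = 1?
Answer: 363080963844/17032129 ≈ 21317.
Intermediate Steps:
W(K, j) = -2 (W(K, j) = -3 + 1 = -2)
h(l, Z) = 4 + 6*Z*l (h(l, Z) = 6*Z*l + 4 = 4 + 6*Z*l)
J(Q) = 11 - 12*Q³ (J(Q) = 7 + (4 + 6*(Q*Q²)*(-2))*(-1 + 2) = 7 + (4 + 6*Q³*(-2))*1 = 7 + (4 - 12*Q³)*1 = 7 + (4 - 12*Q³) = 11 - 12*Q³)
I = -20/4127 (I = -20/(11 - 12*(-7)³) = -20/(11 - 12*(-343)) = -20/(11 + 4116) = -20/4127 ≈ -0.0048461)
(-146 + I)² = (-146 - 20/4127)² = (-602562/4127)² = 363080963844/17032129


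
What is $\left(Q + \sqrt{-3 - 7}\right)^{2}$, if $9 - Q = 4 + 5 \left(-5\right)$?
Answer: $\left(30 + i \sqrt{10}\right)^{2} \approx 890.0 + 189.74 i$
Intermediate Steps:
$Q = 30$ ($Q = 9 - \left(4 + 5 \left(-5\right)\right) = 9 - \left(4 - 25\right) = 9 - -21 = 9 + 21 = 30$)
$\left(Q + \sqrt{-3 - 7}\right)^{2} = \left(30 + \sqrt{-3 - 7}\right)^{2} = \left(30 + \sqrt{-10}\right)^{2} = \left(30 + i \sqrt{10}\right)^{2}$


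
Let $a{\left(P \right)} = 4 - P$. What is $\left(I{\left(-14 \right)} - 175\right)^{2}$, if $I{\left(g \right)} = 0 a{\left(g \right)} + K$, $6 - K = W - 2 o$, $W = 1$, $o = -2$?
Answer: $30276$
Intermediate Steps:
$K = 1$ ($K = 6 - \left(1 - -4\right) = 6 - \left(1 + 4\right) = 6 - 5 = 1$)
$I{\left(g \right)} = 1$ ($I{\left(g \right)} = 0 \left(4 - g\right) + 1 = 0 + 1 = 1$)
$\left(I{\left(-14 \right)} - 175\right)^{2} = \left(1 - 175\right)^{2} = \left(-174\right)^{2} = 30276$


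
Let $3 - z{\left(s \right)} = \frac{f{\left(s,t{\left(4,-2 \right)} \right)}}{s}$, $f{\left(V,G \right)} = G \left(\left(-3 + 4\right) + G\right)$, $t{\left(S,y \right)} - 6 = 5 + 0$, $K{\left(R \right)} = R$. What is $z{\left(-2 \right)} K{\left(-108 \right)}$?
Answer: $-7452$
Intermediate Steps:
$t{\left(S,y \right)} = 11$ ($t{\left(S,y \right)} = 6 + \left(5 + 0\right) = 6 + 5 = 11$)
$f{\left(V,G \right)} = G \left(1 + G\right)$
$z{\left(s \right)} = 3 - \frac{132}{s}$ ($z{\left(s \right)} = 3 - \frac{11 \left(1 + 11\right)}{s} = 3 - \frac{11 \cdot 12}{s} = 3 - \frac{132}{s}$)
$z{\left(-2 \right)} K{\left(-108 \right)} = \left(3 - \frac{132}{-2}\right) \left(-108\right) = \left(3 - -66\right) \left(-108\right) = \left(3 + 66\right) \left(-108\right) = 69 \left(-108\right) = -7452$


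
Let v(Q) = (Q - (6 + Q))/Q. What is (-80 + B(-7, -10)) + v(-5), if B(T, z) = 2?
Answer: -384/5 ≈ -76.800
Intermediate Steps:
v(Q) = -6/Q (v(Q) = (Q + (-6 - Q))/Q = -6/Q)
(-80 + B(-7, -10)) + v(-5) = (-80 + 2) - 6/(-5) = -78 - 6*(-⅕) = -78 + 6/5 = -384/5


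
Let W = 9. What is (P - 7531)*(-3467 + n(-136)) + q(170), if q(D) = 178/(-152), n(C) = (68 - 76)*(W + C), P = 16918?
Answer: -1748572901/76 ≈ -2.3008e+7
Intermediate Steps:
n(C) = -72 - 8*C (n(C) = (68 - 76)*(9 + C) = -8*(9 + C) = -72 - 8*C)
q(D) = -89/76 (q(D) = 178*(-1/152) = -89/76)
(P - 7531)*(-3467 + n(-136)) + q(170) = (16918 - 7531)*(-3467 + (-72 - 8*(-136))) - 89/76 = 9387*(-3467 + (-72 + 1088)) - 89/76 = 9387*(-3467 + 1016) - 89/76 = 9387*(-2451) - 89/76 = -23007537 - 89/76 = -1748572901/76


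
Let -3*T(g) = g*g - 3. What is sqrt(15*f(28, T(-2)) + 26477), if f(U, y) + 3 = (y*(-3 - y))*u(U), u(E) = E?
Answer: 4*sqrt(15078)/3 ≈ 163.72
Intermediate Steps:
T(g) = 1 - g**2/3 (T(g) = -(g*g - 3)/3 = -(g**2 - 3)/3 = -(-3 + g**2)/3 = 1 - g**2/3)
f(U, y) = -3 + U*y*(-3 - y) (f(U, y) = -3 + (y*(-3 - y))*U = -3 + U*y*(-3 - y))
sqrt(15*f(28, T(-2)) + 26477) = sqrt(15*(-3 - 1*28*(1 - 1/3*(-2)**2)**2 - 3*28*(1 - 1/3*(-2)**2)) + 26477) = sqrt(15*(-3 - 1*28*(1 - 1/3*4)**2 - 3*28*(1 - 1/3*4)) + 26477) = sqrt(15*(-3 - 1*28*(1 - 4/3)**2 - 3*28*(1 - 4/3)) + 26477) = sqrt(15*(-3 - 1*28*(-1/3)**2 - 3*28*(-1/3)) + 26477) = sqrt(15*(-3 - 1*28*1/9 + 28) + 26477) = sqrt(15*(-3 - 28/9 + 28) + 26477) = sqrt(15*(197/9) + 26477) = sqrt(985/3 + 26477) = sqrt(80416/3) = 4*sqrt(15078)/3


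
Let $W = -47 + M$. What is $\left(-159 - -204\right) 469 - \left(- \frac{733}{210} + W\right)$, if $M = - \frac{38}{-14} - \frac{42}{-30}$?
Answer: $\frac{4441789}{210} \approx 21151.0$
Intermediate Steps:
$M = \frac{144}{35}$ ($M = \left(-38\right) \left(- \frac{1}{14}\right) - - \frac{7}{5} = \frac{19}{7} + \frac{7}{5} = \frac{144}{35} \approx 4.1143$)
$W = - \frac{1501}{35}$ ($W = -47 + \frac{144}{35} = - \frac{1501}{35} \approx -42.886$)
$\left(-159 - -204\right) 469 - \left(- \frac{733}{210} + W\right) = \left(-159 - -204\right) 469 + \left(\left(\frac{43}{14} - \frac{44}{-105}\right) - - \frac{1501}{35}\right) = \left(-159 + 204\right) 469 + \left(\left(43 \cdot \frac{1}{14} - - \frac{44}{105}\right) + \frac{1501}{35}\right) = 45 \cdot 469 + \left(\left(\frac{43}{14} + \frac{44}{105}\right) + \frac{1501}{35}\right) = 21105 + \left(\frac{733}{210} + \frac{1501}{35}\right) = 21105 + \frac{9739}{210} = \frac{4441789}{210}$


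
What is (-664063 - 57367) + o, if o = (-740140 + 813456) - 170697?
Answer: -818811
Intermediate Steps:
o = -97381 (o = 73316 - 170697 = -97381)
(-664063 - 57367) + o = (-664063 - 57367) - 97381 = -721430 - 97381 = -818811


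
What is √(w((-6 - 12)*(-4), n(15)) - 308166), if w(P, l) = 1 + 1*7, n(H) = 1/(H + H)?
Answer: I*√308158 ≈ 555.12*I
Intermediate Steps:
n(H) = 1/(2*H)
w(P, l) = 8 (w(P, l) = 1 + 7 = 8)
√(w((-6 - 12)*(-4), n(15)) - 308166) = √(8 - 308166) = √(-308158) = I*√308158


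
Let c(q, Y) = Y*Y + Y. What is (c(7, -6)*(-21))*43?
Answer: -27090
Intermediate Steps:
c(q, Y) = Y + Y² (c(q, Y) = Y² + Y = Y + Y²)
(c(7, -6)*(-21))*43 = (-6*(1 - 6)*(-21))*43 = (-6*(-5)*(-21))*43 = (30*(-21))*43 = -630*43 = -27090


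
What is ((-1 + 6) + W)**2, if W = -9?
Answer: 16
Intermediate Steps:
((-1 + 6) + W)**2 = ((-1 + 6) - 9)**2 = (5 - 9)**2 = (-4)**2 = 16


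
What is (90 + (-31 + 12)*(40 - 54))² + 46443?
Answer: 173179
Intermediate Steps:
(90 + (-31 + 12)*(40 - 54))² + 46443 = (90 - 19*(-14))² + 46443 = (90 + 266)² + 46443 = 356² + 46443 = 126736 + 46443 = 173179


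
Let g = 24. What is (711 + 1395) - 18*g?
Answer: 1674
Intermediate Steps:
(711 + 1395) - 18*g = (711 + 1395) - 18*24 = 2106 - 432 = 1674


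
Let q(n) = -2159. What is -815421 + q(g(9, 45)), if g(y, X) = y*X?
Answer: -817580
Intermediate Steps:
g(y, X) = X*y
-815421 + q(g(9, 45)) = -815421 - 2159 = -817580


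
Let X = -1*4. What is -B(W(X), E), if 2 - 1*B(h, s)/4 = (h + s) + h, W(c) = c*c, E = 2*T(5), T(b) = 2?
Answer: 136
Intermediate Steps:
X = -4
E = 4 (E = 2*2 = 4)
W(c) = c**2
B(h, s) = 8 - 8*h - 4*s (B(h, s) = 8 - 4*((h + s) + h) = 8 - 4*(s + 2*h) = 8 + (-8*h - 4*s) = 8 - 8*h - 4*s)
-B(W(X), E) = -(8 - 8*(-4)**2 - 4*4) = -(8 - 8*16 - 16) = -(8 - 128 - 16) = -1*(-136) = 136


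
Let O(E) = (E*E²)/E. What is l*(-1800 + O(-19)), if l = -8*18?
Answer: 207216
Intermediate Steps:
O(E) = E² (O(E) = E³/E = E²)
l = -144
l*(-1800 + O(-19)) = -144*(-1800 + (-19)²) = -144*(-1800 + 361) = -144*(-1439) = 207216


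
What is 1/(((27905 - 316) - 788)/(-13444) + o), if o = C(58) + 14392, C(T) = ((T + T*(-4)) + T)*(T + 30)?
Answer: 13444/56222895 ≈ 0.00023912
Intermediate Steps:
C(T) = -2*T*(30 + T) (C(T) = ((T - 4*T) + T)*(30 + T) = (-3*T + T)*(30 + T) = (-2*T)*(30 + T) = -2*T*(30 + T))
o = 4184 (o = -2*58*(30 + 58) + 14392 = -2*58*88 + 14392 = -10208 + 14392 = 4184)
1/(((27905 - 316) - 788)/(-13444) + o) = 1/(((27905 - 316) - 788)/(-13444) + 4184) = 1/((27589 - 788)*(-1/13444) + 4184) = 1/(26801*(-1/13444) + 4184) = 1/(-26801/13444 + 4184) = 1/(56222895/13444) = 13444/56222895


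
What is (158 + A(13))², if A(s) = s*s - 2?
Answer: 105625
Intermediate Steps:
A(s) = -2 + s² (A(s) = s² - 2 = -2 + s²)
(158 + A(13))² = (158 + (-2 + 13²))² = (158 + (-2 + 169))² = (158 + 167)² = 325² = 105625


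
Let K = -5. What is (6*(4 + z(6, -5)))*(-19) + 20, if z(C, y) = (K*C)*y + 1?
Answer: -17650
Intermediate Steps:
z(C, y) = 1 - 5*C*y (z(C, y) = (-5*C)*y + 1 = -5*C*y + 1 = 1 - 5*C*y)
(6*(4 + z(6, -5)))*(-19) + 20 = (6*(4 + (1 - 5*6*(-5))))*(-19) + 20 = (6*(4 + (1 + 150)))*(-19) + 20 = (6*(4 + 151))*(-19) + 20 = (6*155)*(-19) + 20 = 930*(-19) + 20 = -17670 + 20 = -17650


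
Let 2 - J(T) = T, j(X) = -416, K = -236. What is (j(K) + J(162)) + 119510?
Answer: 118934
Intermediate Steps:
J(T) = 2 - T
(j(K) + J(162)) + 119510 = (-416 + (2 - 1*162)) + 119510 = (-416 + (2 - 162)) + 119510 = (-416 - 160) + 119510 = -576 + 119510 = 118934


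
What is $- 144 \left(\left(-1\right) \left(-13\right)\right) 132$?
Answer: $-247104$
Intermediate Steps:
$- 144 \left(\left(-1\right) \left(-13\right)\right) 132 = \left(-144\right) 13 \cdot 132 = \left(-1872\right) 132 = -247104$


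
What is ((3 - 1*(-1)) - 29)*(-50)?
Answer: 1250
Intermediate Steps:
((3 - 1*(-1)) - 29)*(-50) = ((3 + 1) - 29)*(-50) = (4 - 29)*(-50) = -25*(-50) = 1250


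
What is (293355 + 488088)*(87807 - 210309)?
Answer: -95728330386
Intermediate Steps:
(293355 + 488088)*(87807 - 210309) = 781443*(-122502) = -95728330386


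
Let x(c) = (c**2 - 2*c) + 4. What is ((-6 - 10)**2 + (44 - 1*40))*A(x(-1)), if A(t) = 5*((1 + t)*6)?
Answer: 62400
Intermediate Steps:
x(c) = 4 + c**2 - 2*c
A(t) = 30 + 30*t (A(t) = 5*(6 + 6*t) = 30 + 30*t)
((-6 - 10)**2 + (44 - 1*40))*A(x(-1)) = ((-6 - 10)**2 + (44 - 1*40))*(30 + 30*(4 + (-1)**2 - 2*(-1))) = ((-16)**2 + (44 - 40))*(30 + 30*(4 + 1 + 2)) = (256 + 4)*(30 + 30*7) = 260*(30 + 210) = 260*240 = 62400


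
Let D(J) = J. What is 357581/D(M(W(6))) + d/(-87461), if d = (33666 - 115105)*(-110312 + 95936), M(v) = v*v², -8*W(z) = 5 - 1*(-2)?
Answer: -2344865960792/4285589 ≈ -5.4715e+5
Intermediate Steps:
W(z) = -7/8 (W(z) = -(5 - 1*(-2))/8 = -(5 + 2)/8 = -⅛*7 = -7/8)
M(v) = v³
d = 1170767064 (d = -81439*(-14376) = 1170767064)
357581/D(M(W(6))) + d/(-87461) = 357581/((-7/8)³) + 1170767064/(-87461) = 357581/(-343/512) + 1170767064*(-1/87461) = 357581*(-512/343) - 1170767064/87461 = -26154496/49 - 1170767064/87461 = -2344865960792/4285589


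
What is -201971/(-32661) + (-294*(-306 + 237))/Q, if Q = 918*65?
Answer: 235447604/36090405 ≈ 6.5238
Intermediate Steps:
Q = 59670
-201971/(-32661) + (-294*(-306 + 237))/Q = -201971/(-32661) - 294*(-306 + 237)/59670 = -201971*(-1/32661) - 294*(-69)*(1/59670) = 201971/32661 + 20286*(1/59670) = 201971/32661 + 1127/3315 = 235447604/36090405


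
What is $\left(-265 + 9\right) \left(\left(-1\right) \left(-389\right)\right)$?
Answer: $-99584$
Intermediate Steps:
$\left(-265 + 9\right) \left(\left(-1\right) \left(-389\right)\right) = \left(-256\right) 389 = -99584$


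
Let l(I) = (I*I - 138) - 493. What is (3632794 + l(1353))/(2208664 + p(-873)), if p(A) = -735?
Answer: 5462772/2207929 ≈ 2.4742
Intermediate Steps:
l(I) = -631 + I² (l(I) = (I² - 138) - 493 = (-138 + I²) - 493 = -631 + I²)
(3632794 + l(1353))/(2208664 + p(-873)) = (3632794 + (-631 + 1353²))/(2208664 - 735) = (3632794 + (-631 + 1830609))/2207929 = (3632794 + 1829978)*(1/2207929) = 5462772*(1/2207929) = 5462772/2207929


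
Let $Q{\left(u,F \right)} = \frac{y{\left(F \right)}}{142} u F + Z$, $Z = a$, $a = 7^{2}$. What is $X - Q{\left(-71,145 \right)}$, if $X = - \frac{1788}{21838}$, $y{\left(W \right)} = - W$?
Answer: $- \frac{230643825}{21838} \approx -10562.0$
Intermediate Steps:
$a = 49$
$Z = 49$
$Q{\left(u,F \right)} = 49 - \frac{u F^{2}}{142}$ ($Q{\left(u,F \right)} = \frac{\left(-1\right) F}{142} u F + 49 = - F \frac{1}{142} u F + 49 = - \frac{F}{142} u F + 49 = - \frac{F u}{142} F + 49 = - \frac{u F^{2}}{142} + 49 = 49 - \frac{u F^{2}}{142}$)
$X = - \frac{894}{10919}$ ($X = \left(-1788\right) \frac{1}{21838} = - \frac{894}{10919} \approx -0.081876$)
$X - Q{\left(-71,145 \right)} = - \frac{894}{10919} - \left(49 - - \frac{145^{2}}{2}\right) = - \frac{894}{10919} - \left(49 - \left(- \frac{1}{2}\right) 21025\right) = - \frac{894}{10919} - \left(49 + \frac{21025}{2}\right) = - \frac{894}{10919} - \frac{21123}{2} = - \frac{230643825}{21838}$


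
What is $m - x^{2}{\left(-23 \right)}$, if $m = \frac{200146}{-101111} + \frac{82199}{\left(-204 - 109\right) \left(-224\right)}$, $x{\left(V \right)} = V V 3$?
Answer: $- \frac{17854379195921071}{7089094432} \approx -2.5186 \cdot 10^{6}$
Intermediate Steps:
$x{\left(V \right)} = 3 V^{2}$ ($x{\left(V \right)} = V^{2} \cdot 3 = 3 V^{2}$)
$m = - \frac{5721413263}{7089094432}$ ($m = 200146 \left(- \frac{1}{101111}\right) + \frac{82199}{\left(-313\right) \left(-224\right)} = - \frac{200146}{101111} + \frac{82199}{70112} = - \frac{5721413263}{7089094432} \approx -0.80707$)
$m - x^{2}{\left(-23 \right)} = - \frac{5721413263}{7089094432} - \left(3 \left(-23\right)^{2}\right)^{2} = - \frac{5721413263}{7089094432} - \left(3 \cdot 529\right)^{2} = - \frac{5721413263}{7089094432} - 1587^{2} = - \frac{5721413263}{7089094432} - 2518569 = - \frac{17854379195921071}{7089094432}$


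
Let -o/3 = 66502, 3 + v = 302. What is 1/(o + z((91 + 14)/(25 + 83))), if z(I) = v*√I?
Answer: -7182216/1432892056261 - 1794*√35/1432892056261 ≈ -5.0198e-6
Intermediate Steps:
v = 299 (v = -3 + 302 = 299)
o = -199506 (o = -3*66502 = -199506)
z(I) = 299*√I
1/(o + z((91 + 14)/(25 + 83))) = 1/(-199506 + 299*√((91 + 14)/(25 + 83))) = 1/(-199506 + 299*√(105/108)) = 1/(-199506 + 299*√(105*(1/108))) = 1/(-199506 + 299*√(35/36)) = 1/(-199506 + 299*(√35/6)) = 1/(-199506 + 299*√35/6)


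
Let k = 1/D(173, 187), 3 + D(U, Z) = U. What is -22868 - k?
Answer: -3887561/170 ≈ -22868.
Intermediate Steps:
D(U, Z) = -3 + U
k = 1/170 (k = 1/(-3 + 173) = 1/170 ≈ 0.0058824)
-22868 - k = -22868 - 1*1/170 = -22868 - 1/170 = -3887561/170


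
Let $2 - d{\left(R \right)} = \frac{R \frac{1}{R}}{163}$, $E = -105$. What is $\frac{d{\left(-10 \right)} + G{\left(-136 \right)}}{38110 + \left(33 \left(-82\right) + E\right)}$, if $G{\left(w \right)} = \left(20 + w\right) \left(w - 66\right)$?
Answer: $\frac{3819741}{5753737} \approx 0.66387$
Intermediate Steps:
$G{\left(w \right)} = \left(-66 + w\right) \left(20 + w\right)$ ($G{\left(w \right)} = \left(20 + w\right) \left(-66 + w\right) = \left(-66 + w\right) \left(20 + w\right)$)
$d{\left(R \right)} = \frac{325}{163}$ ($d{\left(R \right)} = 2 - \frac{R \frac{1}{R}}{163} = 2 - 1 \cdot \frac{1}{163} = 2 - \frac{1}{163} = \frac{325}{163}$)
$\frac{d{\left(-10 \right)} + G{\left(-136 \right)}}{38110 + \left(33 \left(-82\right) + E\right)} = \frac{\frac{325}{163} - \left(-4936 - 18496\right)}{38110 + \left(33 \left(-82\right) - 105\right)} = \frac{\frac{325}{163} + \left(-1320 + 18496 + 6256\right)}{38110 - 2811} = \frac{\frac{325}{163} + 23432}{38110 - 2811} = \frac{3819741}{163 \cdot 35299} = \frac{3819741}{163} \cdot \frac{1}{35299} = \frac{3819741}{5753737}$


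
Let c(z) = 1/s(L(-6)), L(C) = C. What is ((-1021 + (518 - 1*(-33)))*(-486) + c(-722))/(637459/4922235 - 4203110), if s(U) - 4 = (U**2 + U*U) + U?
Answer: -15740717846247/289641723187474 ≈ -0.054345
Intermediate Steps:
s(U) = 4 + U + 2*U**2 (s(U) = 4 + ((U**2 + U*U) + U) = 4 + ((U**2 + U**2) + U) = 4 + (2*U**2 + U) = 4 + (U + 2*U**2) = 4 + U + 2*U**2)
c(z) = 1/70 (c(z) = 1/(4 - 6 + 2*(-6)**2) = 1/(4 - 6 + 2*36) = 1/(4 - 6 + 72) = 1/70)
((-1021 + (518 - 1*(-33)))*(-486) + c(-722))/(637459/4922235 - 4203110) = ((-1021 + (518 - 1*(-33)))*(-486) + 1/70)/(637459/4922235 - 4203110) = ((-1021 + (518 + 33))*(-486) + 1/70)/(637459*(1/4922235) - 4203110) = ((-1021 + 551)*(-486) + 1/70)/(637459/4922235 - 4203110) = (-470*(-486) + 1/70)/(-20688694513391/4922235) = (228420 + 1/70)*(-4922235/20688694513391) = (15989401/70)*(-4922235/20688694513391) = -15740717846247/289641723187474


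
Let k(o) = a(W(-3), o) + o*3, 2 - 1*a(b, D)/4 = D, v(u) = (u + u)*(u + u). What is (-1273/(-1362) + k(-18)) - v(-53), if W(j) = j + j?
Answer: -15266747/1362 ≈ -11209.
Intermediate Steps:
W(j) = 2*j
v(u) = 4*u**2 (v(u) = (2*u)*(2*u) = 4*u**2)
a(b, D) = 8 - 4*D
k(o) = 8 - o (k(o) = (8 - 4*o) + o*3 = (8 - 4*o) + 3*o = 8 - o)
(-1273/(-1362) + k(-18)) - v(-53) = (-1273/(-1362) + (8 - 1*(-18))) - 4*(-53)**2 = (-1273*(-1/1362) + (8 + 18)) - 4*2809 = (1273/1362 + 26) - 1*11236 = 36685/1362 - 11236 = -15266747/1362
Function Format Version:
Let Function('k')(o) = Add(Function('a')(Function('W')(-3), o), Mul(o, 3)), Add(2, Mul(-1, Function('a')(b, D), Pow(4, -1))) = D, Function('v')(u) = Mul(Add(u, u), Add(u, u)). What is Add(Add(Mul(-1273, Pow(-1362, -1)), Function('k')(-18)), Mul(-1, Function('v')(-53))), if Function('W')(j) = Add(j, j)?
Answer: Rational(-15266747, 1362) ≈ -11209.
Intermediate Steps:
Function('W')(j) = Mul(2, j)
Function('v')(u) = Mul(4, Pow(u, 2)) (Function('v')(u) = Mul(Mul(2, u), Mul(2, u)) = Mul(4, Pow(u, 2)))
Function('a')(b, D) = Add(8, Mul(-4, D))
Function('k')(o) = Add(8, Mul(-1, o)) (Function('k')(o) = Add(Add(8, Mul(-4, o)), Mul(o, 3)) = Add(Add(8, Mul(-4, o)), Mul(3, o)) = Add(8, Mul(-1, o)))
Add(Add(Mul(-1273, Pow(-1362, -1)), Function('k')(-18)), Mul(-1, Function('v')(-53))) = Add(Add(Mul(-1273, Pow(-1362, -1)), Add(8, Mul(-1, -18))), Mul(-1, Mul(4, Pow(-53, 2)))) = Add(Add(Mul(-1273, Rational(-1, 1362)), Add(8, 18)), Mul(-1, Mul(4, 2809))) = Add(Add(Rational(1273, 1362), 26), Mul(-1, 11236)) = Add(Rational(36685, 1362), -11236) = Rational(-15266747, 1362)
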